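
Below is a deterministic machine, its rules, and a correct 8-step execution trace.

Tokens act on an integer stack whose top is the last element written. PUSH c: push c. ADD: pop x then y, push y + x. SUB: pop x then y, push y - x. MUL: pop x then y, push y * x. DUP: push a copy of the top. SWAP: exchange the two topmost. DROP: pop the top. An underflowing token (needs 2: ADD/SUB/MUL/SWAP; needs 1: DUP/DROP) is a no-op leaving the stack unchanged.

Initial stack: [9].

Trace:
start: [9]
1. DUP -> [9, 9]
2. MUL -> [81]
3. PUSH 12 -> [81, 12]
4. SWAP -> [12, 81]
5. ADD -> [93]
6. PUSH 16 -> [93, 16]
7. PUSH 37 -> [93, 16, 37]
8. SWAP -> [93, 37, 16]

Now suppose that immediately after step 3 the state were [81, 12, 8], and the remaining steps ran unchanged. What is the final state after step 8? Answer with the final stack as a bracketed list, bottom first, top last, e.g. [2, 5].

state after step 3 := [81, 12, 8]
4. SWAP -> [81, 8, 12]
5. ADD -> [81, 20]
6. PUSH 16 -> [81, 20, 16]
7. PUSH 37 -> [81, 20, 16, 37]
8. SWAP -> [81, 20, 37, 16]

[81, 20, 37, 16]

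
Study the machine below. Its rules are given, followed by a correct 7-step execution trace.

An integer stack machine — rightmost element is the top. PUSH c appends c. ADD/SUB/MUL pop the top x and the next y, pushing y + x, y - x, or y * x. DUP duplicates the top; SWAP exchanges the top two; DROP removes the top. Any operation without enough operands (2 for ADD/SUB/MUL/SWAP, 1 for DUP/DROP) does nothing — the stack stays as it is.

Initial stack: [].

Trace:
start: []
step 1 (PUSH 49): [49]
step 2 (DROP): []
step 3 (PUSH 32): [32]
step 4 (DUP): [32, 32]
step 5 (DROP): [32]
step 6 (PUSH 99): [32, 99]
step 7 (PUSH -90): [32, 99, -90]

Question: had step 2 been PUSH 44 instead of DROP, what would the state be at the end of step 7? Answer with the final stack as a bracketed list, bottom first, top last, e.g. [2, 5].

(re-executing from step 2 with the substitution; state before step 2: [49])
step 2 (PUSH 44): [49, 44]
step 3 (PUSH 32): [49, 44, 32]
step 4 (DUP): [49, 44, 32, 32]
step 5 (DROP): [49, 44, 32]
step 6 (PUSH 99): [49, 44, 32, 99]
step 7 (PUSH -90): [49, 44, 32, 99, -90]

[49, 44, 32, 99, -90]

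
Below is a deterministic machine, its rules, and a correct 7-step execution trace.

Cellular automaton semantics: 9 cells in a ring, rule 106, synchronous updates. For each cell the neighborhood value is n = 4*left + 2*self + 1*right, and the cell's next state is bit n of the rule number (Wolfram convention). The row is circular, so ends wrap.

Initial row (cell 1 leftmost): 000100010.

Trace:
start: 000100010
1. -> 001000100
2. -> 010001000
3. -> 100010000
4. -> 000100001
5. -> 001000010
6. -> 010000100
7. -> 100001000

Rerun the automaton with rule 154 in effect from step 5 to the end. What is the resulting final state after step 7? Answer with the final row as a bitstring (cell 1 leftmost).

000011010

(re-executing steps 5..7 under rule 154; state before step 5: 000100001)
5. -> 101010010
6. -> 000001100
7. -> 000011010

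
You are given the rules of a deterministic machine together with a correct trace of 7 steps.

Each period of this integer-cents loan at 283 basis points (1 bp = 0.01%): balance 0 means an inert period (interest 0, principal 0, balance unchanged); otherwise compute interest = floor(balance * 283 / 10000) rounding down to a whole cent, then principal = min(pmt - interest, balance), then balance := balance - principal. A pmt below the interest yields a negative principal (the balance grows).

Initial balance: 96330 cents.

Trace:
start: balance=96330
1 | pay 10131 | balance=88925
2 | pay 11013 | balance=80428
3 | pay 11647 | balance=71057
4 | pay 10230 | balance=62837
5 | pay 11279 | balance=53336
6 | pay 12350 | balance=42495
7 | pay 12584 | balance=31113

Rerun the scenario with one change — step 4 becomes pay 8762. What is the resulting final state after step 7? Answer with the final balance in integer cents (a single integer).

(re-executing from step 4 with the substitution; state before step 4: balance=71057)
4 | pay 8762 | balance=64305
5 | pay 11279 | balance=54845
6 | pay 12350 | balance=44047
7 | pay 12584 | balance=32709

32709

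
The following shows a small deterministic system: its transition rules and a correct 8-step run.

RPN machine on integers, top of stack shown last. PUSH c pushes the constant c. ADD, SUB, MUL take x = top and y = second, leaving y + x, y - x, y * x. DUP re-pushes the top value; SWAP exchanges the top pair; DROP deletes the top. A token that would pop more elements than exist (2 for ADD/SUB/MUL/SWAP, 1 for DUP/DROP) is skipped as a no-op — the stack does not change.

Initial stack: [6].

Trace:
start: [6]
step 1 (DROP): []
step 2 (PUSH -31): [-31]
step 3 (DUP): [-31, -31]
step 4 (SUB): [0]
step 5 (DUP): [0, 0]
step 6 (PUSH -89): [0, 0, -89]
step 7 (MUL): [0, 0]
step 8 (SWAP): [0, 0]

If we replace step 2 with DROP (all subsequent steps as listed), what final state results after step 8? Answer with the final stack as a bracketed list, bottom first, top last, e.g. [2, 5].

[-89]

(re-executing from step 2 with the substitution; state before step 2: [])
step 2 (DROP): []
step 3 (DUP): []
step 4 (SUB): []
step 5 (DUP): []
step 6 (PUSH -89): [-89]
step 7 (MUL): [-89]
step 8 (SWAP): [-89]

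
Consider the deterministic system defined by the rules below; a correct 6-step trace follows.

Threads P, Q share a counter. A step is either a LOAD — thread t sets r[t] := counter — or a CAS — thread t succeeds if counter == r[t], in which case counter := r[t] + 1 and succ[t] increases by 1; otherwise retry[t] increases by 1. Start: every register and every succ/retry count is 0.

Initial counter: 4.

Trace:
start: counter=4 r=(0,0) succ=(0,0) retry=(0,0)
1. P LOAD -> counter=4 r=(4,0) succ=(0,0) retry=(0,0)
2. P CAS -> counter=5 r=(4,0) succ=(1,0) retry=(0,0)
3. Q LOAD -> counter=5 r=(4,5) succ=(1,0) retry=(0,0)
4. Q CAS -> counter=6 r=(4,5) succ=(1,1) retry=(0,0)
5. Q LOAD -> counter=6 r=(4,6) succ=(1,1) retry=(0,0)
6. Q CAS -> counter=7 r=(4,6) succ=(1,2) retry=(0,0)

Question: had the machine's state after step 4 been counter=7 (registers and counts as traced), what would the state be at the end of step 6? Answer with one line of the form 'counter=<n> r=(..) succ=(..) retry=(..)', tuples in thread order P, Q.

counter=8 r=(4,7) succ=(1,2) retry=(0,0)

state after step 4 := counter=7 r=(4,5) succ=(1,1) retry=(0,0)
5. Q LOAD -> counter=7 r=(4,7) succ=(1,1) retry=(0,0)
6. Q CAS -> counter=8 r=(4,7) succ=(1,2) retry=(0,0)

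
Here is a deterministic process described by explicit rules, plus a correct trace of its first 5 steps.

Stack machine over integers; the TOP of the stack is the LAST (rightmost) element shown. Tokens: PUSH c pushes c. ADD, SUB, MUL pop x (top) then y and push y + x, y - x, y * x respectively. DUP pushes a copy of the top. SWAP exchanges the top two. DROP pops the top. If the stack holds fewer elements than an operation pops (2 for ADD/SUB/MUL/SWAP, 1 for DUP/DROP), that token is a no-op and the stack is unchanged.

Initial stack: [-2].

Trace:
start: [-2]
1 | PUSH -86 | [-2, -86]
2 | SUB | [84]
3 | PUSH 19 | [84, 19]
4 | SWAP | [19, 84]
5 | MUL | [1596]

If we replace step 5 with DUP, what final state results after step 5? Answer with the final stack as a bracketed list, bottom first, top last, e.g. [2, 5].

(re-executing from step 5 with the substitution; state before step 5: [19, 84])
5 | DUP | [19, 84, 84]

[19, 84, 84]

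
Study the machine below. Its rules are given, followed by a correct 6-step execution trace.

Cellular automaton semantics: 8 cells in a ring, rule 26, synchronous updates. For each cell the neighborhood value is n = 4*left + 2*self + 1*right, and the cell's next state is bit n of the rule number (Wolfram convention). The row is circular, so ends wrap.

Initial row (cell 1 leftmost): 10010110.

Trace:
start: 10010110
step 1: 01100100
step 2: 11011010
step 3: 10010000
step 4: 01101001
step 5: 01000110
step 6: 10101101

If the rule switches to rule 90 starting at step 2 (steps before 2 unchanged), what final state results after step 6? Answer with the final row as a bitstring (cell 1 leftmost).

(re-executing steps 2..6 under rule 90; state before step 2: 01100100)
step 2: 11111010
step 3: 10001000
step 4: 01010101
step 5: 00000000
step 6: 00000000

00000000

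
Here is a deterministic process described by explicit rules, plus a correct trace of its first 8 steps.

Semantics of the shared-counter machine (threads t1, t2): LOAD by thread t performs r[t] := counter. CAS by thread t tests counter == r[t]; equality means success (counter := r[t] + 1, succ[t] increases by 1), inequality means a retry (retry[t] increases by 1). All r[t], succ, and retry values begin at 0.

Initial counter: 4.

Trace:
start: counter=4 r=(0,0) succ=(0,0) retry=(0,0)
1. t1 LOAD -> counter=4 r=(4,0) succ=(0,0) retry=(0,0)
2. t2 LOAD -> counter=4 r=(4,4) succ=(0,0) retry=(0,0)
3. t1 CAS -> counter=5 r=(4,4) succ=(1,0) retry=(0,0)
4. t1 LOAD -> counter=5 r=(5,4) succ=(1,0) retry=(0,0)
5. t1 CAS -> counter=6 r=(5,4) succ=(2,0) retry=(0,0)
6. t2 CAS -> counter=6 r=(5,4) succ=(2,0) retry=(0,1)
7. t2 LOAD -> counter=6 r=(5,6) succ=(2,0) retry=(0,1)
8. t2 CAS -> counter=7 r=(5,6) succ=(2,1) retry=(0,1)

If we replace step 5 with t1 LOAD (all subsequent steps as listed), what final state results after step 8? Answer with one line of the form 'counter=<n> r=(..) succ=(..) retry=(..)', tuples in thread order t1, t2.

counter=6 r=(5,5) succ=(1,1) retry=(0,1)

(re-executing from step 5 with the substitution; state before step 5: counter=5 r=(5,4) succ=(1,0) retry=(0,0))
5. t1 LOAD -> counter=5 r=(5,4) succ=(1,0) retry=(0,0)
6. t2 CAS -> counter=5 r=(5,4) succ=(1,0) retry=(0,1)
7. t2 LOAD -> counter=5 r=(5,5) succ=(1,0) retry=(0,1)
8. t2 CAS -> counter=6 r=(5,5) succ=(1,1) retry=(0,1)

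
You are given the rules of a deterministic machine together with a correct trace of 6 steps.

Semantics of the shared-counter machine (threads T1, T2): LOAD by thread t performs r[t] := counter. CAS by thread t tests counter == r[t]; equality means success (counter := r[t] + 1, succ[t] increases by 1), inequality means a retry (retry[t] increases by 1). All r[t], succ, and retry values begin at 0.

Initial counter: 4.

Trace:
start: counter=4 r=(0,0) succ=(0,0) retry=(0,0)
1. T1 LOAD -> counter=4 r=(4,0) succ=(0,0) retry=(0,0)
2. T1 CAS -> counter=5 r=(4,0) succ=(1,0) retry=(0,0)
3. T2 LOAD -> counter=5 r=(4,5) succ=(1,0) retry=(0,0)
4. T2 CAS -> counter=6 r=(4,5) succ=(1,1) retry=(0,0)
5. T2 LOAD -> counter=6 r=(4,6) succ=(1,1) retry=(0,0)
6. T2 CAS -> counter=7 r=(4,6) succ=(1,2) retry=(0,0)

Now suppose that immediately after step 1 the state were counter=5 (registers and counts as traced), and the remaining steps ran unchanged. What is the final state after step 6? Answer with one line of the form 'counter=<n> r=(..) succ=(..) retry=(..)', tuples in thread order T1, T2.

counter=7 r=(4,6) succ=(0,2) retry=(1,0)

state after step 1 := counter=5 r=(4,0) succ=(0,0) retry=(0,0)
2. T1 CAS -> counter=5 r=(4,0) succ=(0,0) retry=(1,0)
3. T2 LOAD -> counter=5 r=(4,5) succ=(0,0) retry=(1,0)
4. T2 CAS -> counter=6 r=(4,5) succ=(0,1) retry=(1,0)
5. T2 LOAD -> counter=6 r=(4,6) succ=(0,1) retry=(1,0)
6. T2 CAS -> counter=7 r=(4,6) succ=(0,2) retry=(1,0)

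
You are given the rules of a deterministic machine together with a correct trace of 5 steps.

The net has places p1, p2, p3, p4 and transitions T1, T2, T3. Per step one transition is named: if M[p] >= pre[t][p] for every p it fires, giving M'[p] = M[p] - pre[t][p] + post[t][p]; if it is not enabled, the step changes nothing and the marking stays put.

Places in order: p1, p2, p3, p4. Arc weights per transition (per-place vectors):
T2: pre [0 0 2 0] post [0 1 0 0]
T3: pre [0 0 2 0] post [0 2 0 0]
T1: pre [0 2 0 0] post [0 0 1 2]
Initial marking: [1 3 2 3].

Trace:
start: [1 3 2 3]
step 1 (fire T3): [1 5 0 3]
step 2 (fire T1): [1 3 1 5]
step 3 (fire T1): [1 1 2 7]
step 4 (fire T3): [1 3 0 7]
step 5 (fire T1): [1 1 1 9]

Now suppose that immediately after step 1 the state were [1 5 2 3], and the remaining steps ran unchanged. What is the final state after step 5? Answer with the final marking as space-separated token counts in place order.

state after step 1 := [1 5 2 3]
step 2 (fire T1): [1 3 3 5]
step 3 (fire T1): [1 1 4 7]
step 4 (fire T3): [1 3 2 7]
step 5 (fire T1): [1 1 3 9]

1 1 3 9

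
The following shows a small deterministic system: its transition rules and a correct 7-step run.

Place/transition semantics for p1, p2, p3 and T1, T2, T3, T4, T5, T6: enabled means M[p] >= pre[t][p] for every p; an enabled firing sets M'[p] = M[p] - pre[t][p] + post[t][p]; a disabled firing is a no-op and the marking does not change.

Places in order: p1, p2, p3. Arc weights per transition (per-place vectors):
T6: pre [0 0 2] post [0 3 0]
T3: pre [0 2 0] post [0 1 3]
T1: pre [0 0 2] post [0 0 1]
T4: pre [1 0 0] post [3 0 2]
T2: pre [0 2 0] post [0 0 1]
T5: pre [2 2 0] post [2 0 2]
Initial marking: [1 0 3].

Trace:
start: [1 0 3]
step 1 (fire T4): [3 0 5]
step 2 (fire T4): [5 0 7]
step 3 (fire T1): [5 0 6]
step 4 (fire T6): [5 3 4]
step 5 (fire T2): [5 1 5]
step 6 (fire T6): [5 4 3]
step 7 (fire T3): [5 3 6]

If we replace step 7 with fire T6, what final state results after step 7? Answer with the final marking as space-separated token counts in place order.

5 7 1

(re-executing from step 7 with the substitution; state before step 7: [5 4 3])
step 7 (fire T6): [5 7 1]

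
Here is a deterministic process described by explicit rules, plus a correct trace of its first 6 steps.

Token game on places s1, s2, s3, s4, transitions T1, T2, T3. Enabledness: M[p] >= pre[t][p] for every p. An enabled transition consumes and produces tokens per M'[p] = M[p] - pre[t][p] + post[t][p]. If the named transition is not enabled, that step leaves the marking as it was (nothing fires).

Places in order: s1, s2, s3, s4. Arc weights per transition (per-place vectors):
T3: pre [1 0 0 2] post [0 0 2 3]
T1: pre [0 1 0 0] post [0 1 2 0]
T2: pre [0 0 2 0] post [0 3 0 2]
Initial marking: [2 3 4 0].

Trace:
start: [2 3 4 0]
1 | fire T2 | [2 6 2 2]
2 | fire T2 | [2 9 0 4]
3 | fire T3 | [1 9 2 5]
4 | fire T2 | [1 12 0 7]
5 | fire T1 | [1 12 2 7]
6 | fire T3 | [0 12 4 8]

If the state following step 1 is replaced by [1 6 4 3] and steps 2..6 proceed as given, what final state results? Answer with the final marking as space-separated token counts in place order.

0 12 4 8

state after step 1 := [1 6 4 3]
2 | fire T2 | [1 9 2 5]
3 | fire T3 | [0 9 4 6]
4 | fire T2 | [0 12 2 8]
5 | fire T1 | [0 12 4 8]
6 | fire T3 | [0 12 4 8]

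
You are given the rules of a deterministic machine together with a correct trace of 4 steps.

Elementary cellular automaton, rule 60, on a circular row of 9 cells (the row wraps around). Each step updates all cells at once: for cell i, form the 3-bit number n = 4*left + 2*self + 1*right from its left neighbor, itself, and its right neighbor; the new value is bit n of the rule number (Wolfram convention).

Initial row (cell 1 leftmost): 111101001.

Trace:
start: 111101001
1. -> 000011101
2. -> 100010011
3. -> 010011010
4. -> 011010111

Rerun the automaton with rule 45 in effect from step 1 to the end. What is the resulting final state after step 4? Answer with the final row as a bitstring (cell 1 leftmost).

(re-executing steps 1..4 under rule 45; state before step 1: 111101001)
1. -> 000011001
2. -> 011010001
3. -> 110110101
4. -> 001101111

001101111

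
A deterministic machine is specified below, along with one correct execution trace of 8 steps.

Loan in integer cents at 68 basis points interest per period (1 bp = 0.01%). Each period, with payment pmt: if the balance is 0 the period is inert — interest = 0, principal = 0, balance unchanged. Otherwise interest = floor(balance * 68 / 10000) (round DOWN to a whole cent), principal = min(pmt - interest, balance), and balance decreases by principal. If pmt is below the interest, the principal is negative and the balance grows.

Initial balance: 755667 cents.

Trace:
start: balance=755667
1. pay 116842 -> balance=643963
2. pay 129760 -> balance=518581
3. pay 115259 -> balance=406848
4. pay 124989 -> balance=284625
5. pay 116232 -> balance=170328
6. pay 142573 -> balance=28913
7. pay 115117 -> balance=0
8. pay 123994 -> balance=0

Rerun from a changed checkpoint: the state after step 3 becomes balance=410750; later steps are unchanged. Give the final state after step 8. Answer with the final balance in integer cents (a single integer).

0

state after step 3 := balance=410750
4. pay 124989 -> balance=288554
5. pay 116232 -> balance=174284
6. pay 142573 -> balance=32896
7. pay 115117 -> balance=0
8. pay 123994 -> balance=0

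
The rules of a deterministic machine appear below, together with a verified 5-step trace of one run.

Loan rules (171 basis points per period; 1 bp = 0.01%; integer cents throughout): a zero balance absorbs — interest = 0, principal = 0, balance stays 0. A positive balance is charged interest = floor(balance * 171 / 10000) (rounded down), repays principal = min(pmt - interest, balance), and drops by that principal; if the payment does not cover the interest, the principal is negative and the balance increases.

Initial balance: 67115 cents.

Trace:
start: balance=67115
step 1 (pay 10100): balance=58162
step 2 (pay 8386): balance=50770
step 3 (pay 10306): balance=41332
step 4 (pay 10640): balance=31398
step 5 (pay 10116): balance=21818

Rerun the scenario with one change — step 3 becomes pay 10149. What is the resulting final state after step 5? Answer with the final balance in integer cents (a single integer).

21981

(re-executing from step 3 with the substitution; state before step 3: balance=50770)
step 3 (pay 10149): balance=41489
step 4 (pay 10640): balance=31558
step 5 (pay 10116): balance=21981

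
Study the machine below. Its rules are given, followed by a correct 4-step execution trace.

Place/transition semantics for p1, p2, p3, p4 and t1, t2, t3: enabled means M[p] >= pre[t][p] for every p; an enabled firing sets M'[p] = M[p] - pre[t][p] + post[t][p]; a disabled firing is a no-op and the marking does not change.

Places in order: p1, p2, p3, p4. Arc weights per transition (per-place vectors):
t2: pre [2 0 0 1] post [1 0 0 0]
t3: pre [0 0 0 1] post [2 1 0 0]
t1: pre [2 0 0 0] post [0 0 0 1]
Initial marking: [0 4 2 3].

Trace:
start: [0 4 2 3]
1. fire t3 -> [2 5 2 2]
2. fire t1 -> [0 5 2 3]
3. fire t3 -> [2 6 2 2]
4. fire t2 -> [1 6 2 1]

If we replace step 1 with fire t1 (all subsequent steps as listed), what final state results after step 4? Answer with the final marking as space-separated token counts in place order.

(re-executing from step 1 with the substitution; state before step 1: [0 4 2 3])
1. fire t1 -> [0 4 2 3]
2. fire t1 -> [0 4 2 3]
3. fire t3 -> [2 5 2 2]
4. fire t2 -> [1 5 2 1]

1 5 2 1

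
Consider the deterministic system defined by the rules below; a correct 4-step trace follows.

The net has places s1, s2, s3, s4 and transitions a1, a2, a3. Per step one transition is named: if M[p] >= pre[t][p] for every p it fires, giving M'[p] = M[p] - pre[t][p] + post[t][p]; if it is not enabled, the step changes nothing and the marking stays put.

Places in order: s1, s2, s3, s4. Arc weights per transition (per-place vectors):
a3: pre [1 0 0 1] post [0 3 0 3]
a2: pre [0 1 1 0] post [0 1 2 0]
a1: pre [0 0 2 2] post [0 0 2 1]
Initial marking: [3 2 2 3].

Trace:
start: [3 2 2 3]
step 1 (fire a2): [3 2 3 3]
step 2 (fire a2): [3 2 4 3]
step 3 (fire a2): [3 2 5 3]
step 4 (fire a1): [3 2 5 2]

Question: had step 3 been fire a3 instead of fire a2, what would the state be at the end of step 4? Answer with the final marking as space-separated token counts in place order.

2 5 4 4

(re-executing from step 3 with the substitution; state before step 3: [3 2 4 3])
step 3 (fire a3): [2 5 4 5]
step 4 (fire a1): [2 5 4 4]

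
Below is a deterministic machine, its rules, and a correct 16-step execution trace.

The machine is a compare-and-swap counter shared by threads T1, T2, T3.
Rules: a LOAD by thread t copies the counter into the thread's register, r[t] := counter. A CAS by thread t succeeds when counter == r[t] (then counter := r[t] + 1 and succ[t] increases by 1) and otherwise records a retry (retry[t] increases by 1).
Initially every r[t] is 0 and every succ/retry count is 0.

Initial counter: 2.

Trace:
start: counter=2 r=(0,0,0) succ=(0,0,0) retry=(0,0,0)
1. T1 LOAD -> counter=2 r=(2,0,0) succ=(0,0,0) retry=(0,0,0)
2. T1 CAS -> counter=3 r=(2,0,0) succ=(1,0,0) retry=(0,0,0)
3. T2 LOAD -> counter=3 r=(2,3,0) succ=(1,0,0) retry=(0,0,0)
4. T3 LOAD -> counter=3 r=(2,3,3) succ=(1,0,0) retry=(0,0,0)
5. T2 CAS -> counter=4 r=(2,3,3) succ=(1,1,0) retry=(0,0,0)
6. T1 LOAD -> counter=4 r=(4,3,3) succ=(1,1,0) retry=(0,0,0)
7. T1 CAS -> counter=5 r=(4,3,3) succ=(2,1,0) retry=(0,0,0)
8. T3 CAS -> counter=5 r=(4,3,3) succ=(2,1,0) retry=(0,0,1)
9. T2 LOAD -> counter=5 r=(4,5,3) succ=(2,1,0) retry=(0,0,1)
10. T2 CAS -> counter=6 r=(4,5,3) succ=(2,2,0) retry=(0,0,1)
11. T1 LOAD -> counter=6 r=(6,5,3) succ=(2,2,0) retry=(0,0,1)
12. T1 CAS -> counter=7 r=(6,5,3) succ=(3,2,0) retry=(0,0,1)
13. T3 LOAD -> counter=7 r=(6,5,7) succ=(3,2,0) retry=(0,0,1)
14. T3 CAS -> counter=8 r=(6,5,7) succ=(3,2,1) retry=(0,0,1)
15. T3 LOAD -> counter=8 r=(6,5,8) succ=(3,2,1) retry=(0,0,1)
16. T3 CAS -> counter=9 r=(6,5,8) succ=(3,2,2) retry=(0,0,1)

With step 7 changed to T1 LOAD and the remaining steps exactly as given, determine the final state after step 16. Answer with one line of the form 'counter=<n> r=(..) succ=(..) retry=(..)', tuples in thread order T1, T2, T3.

counter=8 r=(5,4,7) succ=(2,2,2) retry=(0,0,1)

(re-executing from step 7 with the substitution; state before step 7: counter=4 r=(4,3,3) succ=(1,1,0) retry=(0,0,0))
7. T1 LOAD -> counter=4 r=(4,3,3) succ=(1,1,0) retry=(0,0,0)
8. T3 CAS -> counter=4 r=(4,3,3) succ=(1,1,0) retry=(0,0,1)
9. T2 LOAD -> counter=4 r=(4,4,3) succ=(1,1,0) retry=(0,0,1)
10. T2 CAS -> counter=5 r=(4,4,3) succ=(1,2,0) retry=(0,0,1)
11. T1 LOAD -> counter=5 r=(5,4,3) succ=(1,2,0) retry=(0,0,1)
12. T1 CAS -> counter=6 r=(5,4,3) succ=(2,2,0) retry=(0,0,1)
13. T3 LOAD -> counter=6 r=(5,4,6) succ=(2,2,0) retry=(0,0,1)
14. T3 CAS -> counter=7 r=(5,4,6) succ=(2,2,1) retry=(0,0,1)
15. T3 LOAD -> counter=7 r=(5,4,7) succ=(2,2,1) retry=(0,0,1)
16. T3 CAS -> counter=8 r=(5,4,7) succ=(2,2,2) retry=(0,0,1)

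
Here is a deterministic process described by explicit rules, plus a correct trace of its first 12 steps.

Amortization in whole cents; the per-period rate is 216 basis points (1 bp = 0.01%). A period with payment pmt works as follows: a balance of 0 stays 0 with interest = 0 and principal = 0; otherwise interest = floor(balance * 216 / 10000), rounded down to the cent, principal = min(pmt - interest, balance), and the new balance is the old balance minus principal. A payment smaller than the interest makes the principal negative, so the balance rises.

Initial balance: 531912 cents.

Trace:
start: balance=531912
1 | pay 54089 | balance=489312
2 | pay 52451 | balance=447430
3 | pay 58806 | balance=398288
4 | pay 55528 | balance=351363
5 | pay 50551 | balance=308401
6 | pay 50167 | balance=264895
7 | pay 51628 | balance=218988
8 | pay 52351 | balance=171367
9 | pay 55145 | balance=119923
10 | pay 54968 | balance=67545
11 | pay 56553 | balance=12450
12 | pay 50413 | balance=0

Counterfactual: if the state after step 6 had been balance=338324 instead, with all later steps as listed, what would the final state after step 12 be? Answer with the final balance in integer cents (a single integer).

45779

state after step 6 := balance=338324
7 | pay 51628 | balance=294003
8 | pay 52351 | balance=248002
9 | pay 55145 | balance=198213
10 | pay 54968 | balance=147526
11 | pay 56553 | balance=94159
12 | pay 50413 | balance=45779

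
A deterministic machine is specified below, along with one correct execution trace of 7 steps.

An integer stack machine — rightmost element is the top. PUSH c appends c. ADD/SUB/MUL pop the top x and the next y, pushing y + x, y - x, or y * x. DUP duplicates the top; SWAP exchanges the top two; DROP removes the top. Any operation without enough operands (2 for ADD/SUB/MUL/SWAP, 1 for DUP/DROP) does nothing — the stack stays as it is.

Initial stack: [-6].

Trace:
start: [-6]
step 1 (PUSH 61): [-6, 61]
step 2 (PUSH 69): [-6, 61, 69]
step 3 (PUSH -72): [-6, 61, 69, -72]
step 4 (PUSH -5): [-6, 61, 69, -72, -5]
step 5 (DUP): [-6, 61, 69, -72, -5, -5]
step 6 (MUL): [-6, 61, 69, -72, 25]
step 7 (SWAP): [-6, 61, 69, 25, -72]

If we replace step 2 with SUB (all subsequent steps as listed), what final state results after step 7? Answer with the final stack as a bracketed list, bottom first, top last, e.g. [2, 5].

(re-executing from step 2 with the substitution; state before step 2: [-6, 61])
step 2 (SUB): [-67]
step 3 (PUSH -72): [-67, -72]
step 4 (PUSH -5): [-67, -72, -5]
step 5 (DUP): [-67, -72, -5, -5]
step 6 (MUL): [-67, -72, 25]
step 7 (SWAP): [-67, 25, -72]

[-67, 25, -72]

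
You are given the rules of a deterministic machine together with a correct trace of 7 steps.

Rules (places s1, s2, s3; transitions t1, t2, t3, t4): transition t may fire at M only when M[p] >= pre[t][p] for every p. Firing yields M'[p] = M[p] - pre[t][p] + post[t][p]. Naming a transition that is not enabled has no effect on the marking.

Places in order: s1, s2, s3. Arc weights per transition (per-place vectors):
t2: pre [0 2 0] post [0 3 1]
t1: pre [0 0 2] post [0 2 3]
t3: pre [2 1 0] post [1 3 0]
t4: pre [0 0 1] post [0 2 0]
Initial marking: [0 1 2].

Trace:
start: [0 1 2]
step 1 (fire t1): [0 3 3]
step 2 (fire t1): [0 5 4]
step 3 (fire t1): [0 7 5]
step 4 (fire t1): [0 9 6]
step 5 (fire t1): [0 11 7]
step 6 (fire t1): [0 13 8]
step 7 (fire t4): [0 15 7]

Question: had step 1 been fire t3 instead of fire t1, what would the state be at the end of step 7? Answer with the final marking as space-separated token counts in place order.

(re-executing from step 1 with the substitution; state before step 1: [0 1 2])
step 1 (fire t3): [0 1 2]
step 2 (fire t1): [0 3 3]
step 3 (fire t1): [0 5 4]
step 4 (fire t1): [0 7 5]
step 5 (fire t1): [0 9 6]
step 6 (fire t1): [0 11 7]
step 7 (fire t4): [0 13 6]

0 13 6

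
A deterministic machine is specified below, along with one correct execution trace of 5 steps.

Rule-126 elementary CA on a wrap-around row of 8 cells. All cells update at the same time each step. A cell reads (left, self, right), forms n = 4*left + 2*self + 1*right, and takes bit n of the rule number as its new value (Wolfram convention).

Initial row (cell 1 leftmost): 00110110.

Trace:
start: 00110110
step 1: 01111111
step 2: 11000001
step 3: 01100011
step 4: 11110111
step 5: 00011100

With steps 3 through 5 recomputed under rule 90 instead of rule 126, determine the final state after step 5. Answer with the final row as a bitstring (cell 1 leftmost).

01010101

(re-executing steps 3..5 under rule 90; state before step 3: 11000001)
step 3: 01100011
step 4: 01110111
step 5: 01010101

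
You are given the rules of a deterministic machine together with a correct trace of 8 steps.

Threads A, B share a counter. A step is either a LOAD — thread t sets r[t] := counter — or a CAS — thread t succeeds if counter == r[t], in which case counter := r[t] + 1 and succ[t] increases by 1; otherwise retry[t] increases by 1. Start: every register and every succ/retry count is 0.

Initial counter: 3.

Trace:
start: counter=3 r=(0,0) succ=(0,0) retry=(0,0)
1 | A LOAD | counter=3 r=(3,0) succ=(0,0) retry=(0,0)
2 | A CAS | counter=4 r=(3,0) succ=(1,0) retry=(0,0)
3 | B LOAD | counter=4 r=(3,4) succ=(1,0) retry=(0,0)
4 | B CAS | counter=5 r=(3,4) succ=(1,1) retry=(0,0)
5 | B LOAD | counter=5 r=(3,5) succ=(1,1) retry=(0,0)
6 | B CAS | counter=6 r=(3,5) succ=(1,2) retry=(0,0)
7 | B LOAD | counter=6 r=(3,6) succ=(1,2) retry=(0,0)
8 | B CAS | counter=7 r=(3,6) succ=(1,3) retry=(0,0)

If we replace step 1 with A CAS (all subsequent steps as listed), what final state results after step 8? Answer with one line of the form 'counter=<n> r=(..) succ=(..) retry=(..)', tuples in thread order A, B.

(re-executing from step 1 with the substitution; state before step 1: counter=3 r=(0,0) succ=(0,0) retry=(0,0))
1 | A CAS | counter=3 r=(0,0) succ=(0,0) retry=(1,0)
2 | A CAS | counter=3 r=(0,0) succ=(0,0) retry=(2,0)
3 | B LOAD | counter=3 r=(0,3) succ=(0,0) retry=(2,0)
4 | B CAS | counter=4 r=(0,3) succ=(0,1) retry=(2,0)
5 | B LOAD | counter=4 r=(0,4) succ=(0,1) retry=(2,0)
6 | B CAS | counter=5 r=(0,4) succ=(0,2) retry=(2,0)
7 | B LOAD | counter=5 r=(0,5) succ=(0,2) retry=(2,0)
8 | B CAS | counter=6 r=(0,5) succ=(0,3) retry=(2,0)

counter=6 r=(0,5) succ=(0,3) retry=(2,0)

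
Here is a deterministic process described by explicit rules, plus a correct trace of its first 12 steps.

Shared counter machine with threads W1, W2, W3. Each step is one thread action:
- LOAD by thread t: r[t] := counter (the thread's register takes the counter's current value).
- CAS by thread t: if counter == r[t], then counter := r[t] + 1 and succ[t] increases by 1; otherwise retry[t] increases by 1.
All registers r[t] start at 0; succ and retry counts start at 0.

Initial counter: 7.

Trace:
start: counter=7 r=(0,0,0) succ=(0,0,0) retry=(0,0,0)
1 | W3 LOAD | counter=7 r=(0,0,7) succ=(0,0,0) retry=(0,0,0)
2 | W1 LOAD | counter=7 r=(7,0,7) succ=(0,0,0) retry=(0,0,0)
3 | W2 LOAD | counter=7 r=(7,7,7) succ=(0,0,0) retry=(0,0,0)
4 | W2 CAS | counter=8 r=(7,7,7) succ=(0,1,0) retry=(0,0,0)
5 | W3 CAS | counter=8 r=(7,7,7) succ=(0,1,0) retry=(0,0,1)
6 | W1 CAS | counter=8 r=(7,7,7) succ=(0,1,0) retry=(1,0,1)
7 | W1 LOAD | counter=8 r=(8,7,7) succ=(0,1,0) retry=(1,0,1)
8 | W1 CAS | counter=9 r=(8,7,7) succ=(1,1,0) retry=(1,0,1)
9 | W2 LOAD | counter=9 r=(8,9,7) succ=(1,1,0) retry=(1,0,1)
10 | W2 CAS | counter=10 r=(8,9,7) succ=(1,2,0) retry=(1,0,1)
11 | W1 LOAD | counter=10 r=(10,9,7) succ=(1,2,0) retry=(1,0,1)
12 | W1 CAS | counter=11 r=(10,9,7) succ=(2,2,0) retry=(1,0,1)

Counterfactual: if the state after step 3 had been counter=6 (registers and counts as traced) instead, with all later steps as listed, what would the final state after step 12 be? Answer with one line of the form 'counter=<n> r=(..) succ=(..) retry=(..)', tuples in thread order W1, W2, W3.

state after step 3 := counter=6 r=(7,7,7) succ=(0,0,0) retry=(0,0,0)
4 | W2 CAS | counter=6 r=(7,7,7) succ=(0,0,0) retry=(0,1,0)
5 | W3 CAS | counter=6 r=(7,7,7) succ=(0,0,0) retry=(0,1,1)
6 | W1 CAS | counter=6 r=(7,7,7) succ=(0,0,0) retry=(1,1,1)
7 | W1 LOAD | counter=6 r=(6,7,7) succ=(0,0,0) retry=(1,1,1)
8 | W1 CAS | counter=7 r=(6,7,7) succ=(1,0,0) retry=(1,1,1)
9 | W2 LOAD | counter=7 r=(6,7,7) succ=(1,0,0) retry=(1,1,1)
10 | W2 CAS | counter=8 r=(6,7,7) succ=(1,1,0) retry=(1,1,1)
11 | W1 LOAD | counter=8 r=(8,7,7) succ=(1,1,0) retry=(1,1,1)
12 | W1 CAS | counter=9 r=(8,7,7) succ=(2,1,0) retry=(1,1,1)

counter=9 r=(8,7,7) succ=(2,1,0) retry=(1,1,1)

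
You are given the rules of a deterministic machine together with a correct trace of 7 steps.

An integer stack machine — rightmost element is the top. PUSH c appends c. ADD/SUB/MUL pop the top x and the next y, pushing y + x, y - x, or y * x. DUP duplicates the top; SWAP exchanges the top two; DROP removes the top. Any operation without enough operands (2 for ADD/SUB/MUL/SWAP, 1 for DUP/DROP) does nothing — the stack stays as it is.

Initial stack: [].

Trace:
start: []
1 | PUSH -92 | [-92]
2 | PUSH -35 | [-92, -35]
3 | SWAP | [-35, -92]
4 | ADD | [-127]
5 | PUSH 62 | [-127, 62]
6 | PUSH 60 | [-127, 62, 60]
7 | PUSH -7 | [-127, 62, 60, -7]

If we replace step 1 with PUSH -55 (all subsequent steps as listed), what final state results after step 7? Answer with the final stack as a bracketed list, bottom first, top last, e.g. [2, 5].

(re-executing from step 1 with the substitution; state before step 1: [])
1 | PUSH -55 | [-55]
2 | PUSH -35 | [-55, -35]
3 | SWAP | [-35, -55]
4 | ADD | [-90]
5 | PUSH 62 | [-90, 62]
6 | PUSH 60 | [-90, 62, 60]
7 | PUSH -7 | [-90, 62, 60, -7]

[-90, 62, 60, -7]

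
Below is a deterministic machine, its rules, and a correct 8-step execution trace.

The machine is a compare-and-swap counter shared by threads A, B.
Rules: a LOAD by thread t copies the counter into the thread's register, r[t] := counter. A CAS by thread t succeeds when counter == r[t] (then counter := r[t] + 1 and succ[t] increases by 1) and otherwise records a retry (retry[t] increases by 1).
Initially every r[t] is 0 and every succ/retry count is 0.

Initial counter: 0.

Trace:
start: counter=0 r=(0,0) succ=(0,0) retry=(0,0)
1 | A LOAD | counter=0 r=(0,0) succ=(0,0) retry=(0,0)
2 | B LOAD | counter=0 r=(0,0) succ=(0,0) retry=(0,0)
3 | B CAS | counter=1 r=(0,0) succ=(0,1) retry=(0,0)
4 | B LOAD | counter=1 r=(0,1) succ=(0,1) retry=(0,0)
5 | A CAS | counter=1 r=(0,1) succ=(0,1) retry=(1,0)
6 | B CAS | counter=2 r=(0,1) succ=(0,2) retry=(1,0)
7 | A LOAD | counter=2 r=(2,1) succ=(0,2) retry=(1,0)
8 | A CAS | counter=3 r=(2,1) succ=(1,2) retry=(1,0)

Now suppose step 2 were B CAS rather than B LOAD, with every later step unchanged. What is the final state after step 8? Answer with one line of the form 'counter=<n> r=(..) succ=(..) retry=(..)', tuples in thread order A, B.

counter=3 r=(2,1) succ=(1,2) retry=(1,1)

(re-executing from step 2 with the substitution; state before step 2: counter=0 r=(0,0) succ=(0,0) retry=(0,0))
2 | B CAS | counter=1 r=(0,0) succ=(0,1) retry=(0,0)
3 | B CAS | counter=1 r=(0,0) succ=(0,1) retry=(0,1)
4 | B LOAD | counter=1 r=(0,1) succ=(0,1) retry=(0,1)
5 | A CAS | counter=1 r=(0,1) succ=(0,1) retry=(1,1)
6 | B CAS | counter=2 r=(0,1) succ=(0,2) retry=(1,1)
7 | A LOAD | counter=2 r=(2,1) succ=(0,2) retry=(1,1)
8 | A CAS | counter=3 r=(2,1) succ=(1,2) retry=(1,1)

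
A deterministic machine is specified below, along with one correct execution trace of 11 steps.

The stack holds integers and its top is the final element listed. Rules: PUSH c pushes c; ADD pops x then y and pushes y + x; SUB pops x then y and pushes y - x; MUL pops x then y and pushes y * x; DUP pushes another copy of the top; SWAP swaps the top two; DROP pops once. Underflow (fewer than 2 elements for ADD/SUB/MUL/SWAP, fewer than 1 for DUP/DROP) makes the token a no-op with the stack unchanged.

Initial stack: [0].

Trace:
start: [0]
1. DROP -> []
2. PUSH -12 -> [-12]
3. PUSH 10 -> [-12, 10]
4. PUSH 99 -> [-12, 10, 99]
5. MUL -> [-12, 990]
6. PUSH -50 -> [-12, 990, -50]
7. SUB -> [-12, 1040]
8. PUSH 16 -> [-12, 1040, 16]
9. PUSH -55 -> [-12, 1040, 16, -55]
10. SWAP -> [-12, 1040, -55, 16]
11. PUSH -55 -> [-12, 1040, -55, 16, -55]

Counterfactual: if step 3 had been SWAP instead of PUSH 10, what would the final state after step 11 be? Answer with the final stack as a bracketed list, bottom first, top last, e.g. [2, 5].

[-1138, -55, 16, -55]

(re-executing from step 3 with the substitution; state before step 3: [-12])
3. SWAP -> [-12]
4. PUSH 99 -> [-12, 99]
5. MUL -> [-1188]
6. PUSH -50 -> [-1188, -50]
7. SUB -> [-1138]
8. PUSH 16 -> [-1138, 16]
9. PUSH -55 -> [-1138, 16, -55]
10. SWAP -> [-1138, -55, 16]
11. PUSH -55 -> [-1138, -55, 16, -55]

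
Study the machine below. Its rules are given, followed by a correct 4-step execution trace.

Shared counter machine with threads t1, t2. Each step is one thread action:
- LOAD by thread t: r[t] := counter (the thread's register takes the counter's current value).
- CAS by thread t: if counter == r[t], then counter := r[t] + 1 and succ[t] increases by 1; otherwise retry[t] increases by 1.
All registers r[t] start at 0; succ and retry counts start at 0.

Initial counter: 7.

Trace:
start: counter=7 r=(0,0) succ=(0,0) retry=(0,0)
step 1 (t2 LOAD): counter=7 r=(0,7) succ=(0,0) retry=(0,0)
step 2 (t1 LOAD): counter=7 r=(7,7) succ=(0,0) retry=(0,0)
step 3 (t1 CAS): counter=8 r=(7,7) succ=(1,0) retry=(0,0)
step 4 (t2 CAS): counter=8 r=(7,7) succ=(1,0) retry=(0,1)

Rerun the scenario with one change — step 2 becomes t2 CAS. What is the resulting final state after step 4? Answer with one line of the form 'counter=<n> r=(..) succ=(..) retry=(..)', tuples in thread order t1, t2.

counter=8 r=(0,7) succ=(0,1) retry=(1,1)

(re-executing from step 2 with the substitution; state before step 2: counter=7 r=(0,7) succ=(0,0) retry=(0,0))
step 2 (t2 CAS): counter=8 r=(0,7) succ=(0,1) retry=(0,0)
step 3 (t1 CAS): counter=8 r=(0,7) succ=(0,1) retry=(1,0)
step 4 (t2 CAS): counter=8 r=(0,7) succ=(0,1) retry=(1,1)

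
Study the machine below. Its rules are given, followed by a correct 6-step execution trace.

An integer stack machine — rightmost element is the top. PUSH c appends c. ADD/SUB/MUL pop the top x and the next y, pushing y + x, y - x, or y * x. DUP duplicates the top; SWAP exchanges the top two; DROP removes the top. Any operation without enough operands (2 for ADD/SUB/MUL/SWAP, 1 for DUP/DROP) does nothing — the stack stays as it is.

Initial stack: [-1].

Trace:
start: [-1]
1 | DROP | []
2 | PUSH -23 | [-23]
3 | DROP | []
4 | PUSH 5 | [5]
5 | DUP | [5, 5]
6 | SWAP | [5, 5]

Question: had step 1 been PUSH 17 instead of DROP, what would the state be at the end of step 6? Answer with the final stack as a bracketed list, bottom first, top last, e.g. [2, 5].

(re-executing from step 1 with the substitution; state before step 1: [-1])
1 | PUSH 17 | [-1, 17]
2 | PUSH -23 | [-1, 17, -23]
3 | DROP | [-1, 17]
4 | PUSH 5 | [-1, 17, 5]
5 | DUP | [-1, 17, 5, 5]
6 | SWAP | [-1, 17, 5, 5]

[-1, 17, 5, 5]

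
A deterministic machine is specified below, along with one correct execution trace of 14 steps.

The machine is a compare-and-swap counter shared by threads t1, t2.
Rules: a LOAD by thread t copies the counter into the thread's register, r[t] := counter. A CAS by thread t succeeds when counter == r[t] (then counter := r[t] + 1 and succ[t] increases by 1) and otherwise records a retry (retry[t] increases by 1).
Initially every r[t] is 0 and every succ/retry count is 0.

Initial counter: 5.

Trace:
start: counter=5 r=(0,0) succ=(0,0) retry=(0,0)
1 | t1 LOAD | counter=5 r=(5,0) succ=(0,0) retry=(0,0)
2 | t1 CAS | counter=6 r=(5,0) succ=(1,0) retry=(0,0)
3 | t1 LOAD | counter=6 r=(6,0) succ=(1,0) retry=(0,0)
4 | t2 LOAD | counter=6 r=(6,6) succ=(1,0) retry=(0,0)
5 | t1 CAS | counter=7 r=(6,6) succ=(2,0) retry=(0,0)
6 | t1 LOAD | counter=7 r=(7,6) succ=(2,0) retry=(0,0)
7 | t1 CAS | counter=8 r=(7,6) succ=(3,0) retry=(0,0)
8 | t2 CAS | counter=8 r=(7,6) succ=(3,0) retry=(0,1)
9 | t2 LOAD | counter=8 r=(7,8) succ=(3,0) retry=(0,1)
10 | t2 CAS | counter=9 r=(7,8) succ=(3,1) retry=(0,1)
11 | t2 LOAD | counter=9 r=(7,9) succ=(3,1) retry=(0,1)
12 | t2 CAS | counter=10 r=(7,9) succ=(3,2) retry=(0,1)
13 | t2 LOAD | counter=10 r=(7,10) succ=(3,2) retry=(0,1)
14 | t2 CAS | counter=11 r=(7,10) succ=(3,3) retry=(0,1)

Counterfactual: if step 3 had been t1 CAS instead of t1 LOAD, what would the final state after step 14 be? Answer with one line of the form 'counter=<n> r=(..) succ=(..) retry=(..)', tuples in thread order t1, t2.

(re-executing from step 3 with the substitution; state before step 3: counter=6 r=(5,0) succ=(1,0) retry=(0,0))
3 | t1 CAS | counter=6 r=(5,0) succ=(1,0) retry=(1,0)
4 | t2 LOAD | counter=6 r=(5,6) succ=(1,0) retry=(1,0)
5 | t1 CAS | counter=6 r=(5,6) succ=(1,0) retry=(2,0)
6 | t1 LOAD | counter=6 r=(6,6) succ=(1,0) retry=(2,0)
7 | t1 CAS | counter=7 r=(6,6) succ=(2,0) retry=(2,0)
8 | t2 CAS | counter=7 r=(6,6) succ=(2,0) retry=(2,1)
9 | t2 LOAD | counter=7 r=(6,7) succ=(2,0) retry=(2,1)
10 | t2 CAS | counter=8 r=(6,7) succ=(2,1) retry=(2,1)
11 | t2 LOAD | counter=8 r=(6,8) succ=(2,1) retry=(2,1)
12 | t2 CAS | counter=9 r=(6,8) succ=(2,2) retry=(2,1)
13 | t2 LOAD | counter=9 r=(6,9) succ=(2,2) retry=(2,1)
14 | t2 CAS | counter=10 r=(6,9) succ=(2,3) retry=(2,1)

counter=10 r=(6,9) succ=(2,3) retry=(2,1)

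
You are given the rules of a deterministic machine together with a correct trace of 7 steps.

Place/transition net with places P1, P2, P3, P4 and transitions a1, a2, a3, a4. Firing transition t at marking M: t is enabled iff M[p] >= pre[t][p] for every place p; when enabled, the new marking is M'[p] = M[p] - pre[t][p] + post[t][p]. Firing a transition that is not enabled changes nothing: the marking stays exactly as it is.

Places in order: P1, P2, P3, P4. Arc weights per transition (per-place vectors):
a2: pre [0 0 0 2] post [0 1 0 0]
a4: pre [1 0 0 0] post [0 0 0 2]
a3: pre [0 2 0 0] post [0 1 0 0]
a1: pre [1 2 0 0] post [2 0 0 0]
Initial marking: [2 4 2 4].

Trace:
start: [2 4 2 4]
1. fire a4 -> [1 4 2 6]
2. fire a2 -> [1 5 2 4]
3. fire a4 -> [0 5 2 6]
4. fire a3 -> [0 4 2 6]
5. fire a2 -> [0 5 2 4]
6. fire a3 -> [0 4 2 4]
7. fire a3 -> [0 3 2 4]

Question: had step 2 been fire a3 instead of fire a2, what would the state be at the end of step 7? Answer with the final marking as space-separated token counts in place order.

(re-executing from step 2 with the substitution; state before step 2: [1 4 2 6])
2. fire a3 -> [1 3 2 6]
3. fire a4 -> [0 3 2 8]
4. fire a3 -> [0 2 2 8]
5. fire a2 -> [0 3 2 6]
6. fire a3 -> [0 2 2 6]
7. fire a3 -> [0 1 2 6]

0 1 2 6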